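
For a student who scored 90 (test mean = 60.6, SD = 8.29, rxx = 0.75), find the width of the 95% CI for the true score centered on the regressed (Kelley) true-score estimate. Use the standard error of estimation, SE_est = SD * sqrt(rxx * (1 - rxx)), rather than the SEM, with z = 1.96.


True score estimate = 0.75*90 + 0.25*60.6 = 82.65
SE_est = SD * sqrt(rxx * (1 - rxx)) = 8.29 * sqrt(0.75 * 0.25) = 8.29 * sqrt(0.1875) = 3.589675
CI = T_est +/- z * SE_est, so width = 2 * z * SE_est = 2 * 1.96 * 3.589675
Width = 14.0715

14.0715


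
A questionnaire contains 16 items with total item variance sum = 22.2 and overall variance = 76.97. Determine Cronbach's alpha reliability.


alpha = (k/(k-1)) * (1 - sum(si^2)/s_total^2)
= (16/15) * (1 - 22.2/76.97)
alpha = 0.759

0.759


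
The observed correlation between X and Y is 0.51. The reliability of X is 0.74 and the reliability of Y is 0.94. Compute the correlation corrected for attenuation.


r_corrected = rxy / sqrt(rxx * ryy)
= 0.51 / sqrt(0.74 * 0.94)
= 0.51 / sqrt(0.6956)
= 0.51 / 0.834026
r_corrected = 0.6115

0.6115


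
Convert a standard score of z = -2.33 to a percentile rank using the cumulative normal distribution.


CDF(z) = 0.5 * (1 + erf(z/sqrt(2)))
erf(-1.6476) = -0.9802
CDF = 0.0099
Percentile rank = 0.0099 * 100 = 0.99

0.99


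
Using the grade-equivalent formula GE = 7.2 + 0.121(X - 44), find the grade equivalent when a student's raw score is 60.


raw - median = 60 - 44 = 16
slope * diff = 0.121 * 16 = 1.936
GE = 7.2 + 1.936
GE = 9.136

9.136


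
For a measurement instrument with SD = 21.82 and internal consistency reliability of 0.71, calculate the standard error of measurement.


SEM = SD * sqrt(1 - rxx)
SEM = 21.82 * sqrt(1 - 0.71)
SEM = 21.82 * sqrt(0.29) = 21.82 * 0.538516
SEM = 11.7504

11.7504


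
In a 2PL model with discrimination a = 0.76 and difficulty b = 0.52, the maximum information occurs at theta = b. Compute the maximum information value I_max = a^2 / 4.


For 2PL, max info at theta = b = 0.52
I_max = a^2 / 4 = 0.76^2 / 4
= 0.5776 / 4
I_max = 0.1444

0.1444


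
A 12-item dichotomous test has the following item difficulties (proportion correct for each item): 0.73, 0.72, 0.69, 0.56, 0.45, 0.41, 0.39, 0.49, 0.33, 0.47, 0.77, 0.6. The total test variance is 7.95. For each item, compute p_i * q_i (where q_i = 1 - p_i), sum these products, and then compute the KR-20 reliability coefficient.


For each item, compute p_i * q_i:
  Item 1: 0.73 * 0.27 = 0.1971
  Item 2: 0.72 * 0.28 = 0.2016
  Item 3: 0.69 * 0.31 = 0.2139
  Item 4: 0.56 * 0.44 = 0.2464
  Item 5: 0.45 * 0.55 = 0.2475
  Item 6: 0.41 * 0.59 = 0.2419
  Item 7: 0.39 * 0.61 = 0.2379
  Item 8: 0.49 * 0.51 = 0.2499
  Item 9: 0.33 * 0.67 = 0.2211
  Item 10: 0.47 * 0.53 = 0.2491
  Item 11: 0.77 * 0.23 = 0.1771
  Item 12: 0.6 * 0.4 = 0.24
Sum(p_i * q_i) = 0.1971 + 0.2016 + 0.2139 + 0.2464 + 0.2475 + 0.2419 + 0.2379 + 0.2499 + 0.2211 + 0.2491 + 0.1771 + 0.24 = 2.7235
KR-20 = (k/(k-1)) * (1 - Sum(p_i*q_i) / Var_total)
= (12/11) * (1 - 2.7235/7.95)
= 1.0909 * 0.6574
KR-20 = 0.7172

0.7172


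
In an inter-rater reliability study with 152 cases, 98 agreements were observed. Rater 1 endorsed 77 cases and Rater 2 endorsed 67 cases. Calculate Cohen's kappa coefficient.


P_o = 98/152 = 0.644737
P_e = (77*67 + 75*85) / 23104 = 0.499221
kappa = (P_o - P_e) / (1 - P_e)
kappa = (0.644737 - 0.499221) / (1 - 0.499221)
kappa = 0.2906

0.2906


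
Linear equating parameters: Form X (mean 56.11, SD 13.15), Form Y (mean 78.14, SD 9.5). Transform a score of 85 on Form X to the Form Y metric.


slope = SD_Y / SD_X = 9.5 / 13.15 ~ 0.7224
intercept = mean_Y - slope * mean_X = 78.14 - (9.5 / 13.15) * 56.11 ~ 37.6043
Y = slope * X + intercept. To avoid rounding drift from the rounded slope/intercept, evaluate the equivalent form Y = mean_Y + SD_Y * (X - mean_X) / SD_X at full precision:
Y = 78.14 + 9.5 * (85 - 56.11) / 13.15
Y = 78.14 + 9.5 * 28.89 / 13.15
Y = 78.14 + 274.455 / 13.15
Y = 78.14 + 20.8711
Y = 99.0111

99.0111


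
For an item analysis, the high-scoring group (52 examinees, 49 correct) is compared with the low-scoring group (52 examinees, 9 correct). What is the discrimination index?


p_upper = 49/52 = 0.9423
p_lower = 9/52 = 0.1731
D = 0.9423 - 0.1731 = 0.7692

0.7692


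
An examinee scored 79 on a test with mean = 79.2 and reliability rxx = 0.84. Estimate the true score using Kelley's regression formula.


T_est = rxx * X + (1 - rxx) * mean
T_est = 0.84 * 79 + 0.16 * 79.2
T_est = 66.36 + 12.672
T_est = 79.032

79.032


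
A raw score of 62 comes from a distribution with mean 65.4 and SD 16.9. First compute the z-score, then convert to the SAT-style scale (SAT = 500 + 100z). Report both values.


z = (X - mean) / SD = (62 - 65.4) / 16.9
z = -3.4 / 16.9
z = -0.2012
SAT-scale = SAT = 500 + 100z
Carry z at full precision (z = -3.4 / 16.9) into the conversion:
SAT-scale = 500 + 100 * (-3.4 / 16.9) = 500 + -340 / 16.9
SAT-scale = 500 + -20.1183
SAT-scale = 479.8817

479.8817


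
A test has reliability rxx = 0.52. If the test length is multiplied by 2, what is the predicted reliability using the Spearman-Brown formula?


r_new = (n * rxx) / (1 + (n-1) * rxx)
r_new = (2 * 0.52) / (1 + 1 * 0.52)
r_new = 1.04 / 1.52
r_new = 0.6842

0.6842


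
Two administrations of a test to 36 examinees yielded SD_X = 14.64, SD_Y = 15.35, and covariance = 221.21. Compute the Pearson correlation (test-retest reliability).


r = cov(X,Y) / (SD_X * SD_Y)
r = 221.21 / (14.64 * 15.35)
r = 221.21 / 224.724
r = 0.9844

0.9844


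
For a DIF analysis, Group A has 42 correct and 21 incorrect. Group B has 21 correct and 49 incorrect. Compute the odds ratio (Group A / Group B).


Odds_A = 42/21 = 2.0
Odds_B = 21/49 = 0.4286
OR = Odds_A / Odds_B = 2.0 / 0.4286
Exactly, OR = (42 * 49) / (21 * 21) = 2058 / 441
OR = 4.6667

4.6667


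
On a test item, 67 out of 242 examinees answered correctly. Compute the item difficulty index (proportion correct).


Item difficulty p = number correct / total examinees
p = 67 / 242
p = 0.2769

0.2769


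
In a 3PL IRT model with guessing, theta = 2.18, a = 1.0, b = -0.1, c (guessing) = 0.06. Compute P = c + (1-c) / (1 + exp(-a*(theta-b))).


logit = 1.0*(2.18 - -0.1) = 2.28
P* = 1/(1 + exp(-2.28)) = 0.9072
P = 0.06 + (1 - 0.06) * 0.9072
P = 0.9128

0.9128


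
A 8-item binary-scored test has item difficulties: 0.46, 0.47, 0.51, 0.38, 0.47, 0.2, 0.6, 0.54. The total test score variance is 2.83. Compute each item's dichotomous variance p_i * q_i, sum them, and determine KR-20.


For each item, compute p_i * q_i:
  Item 1: 0.46 * 0.54 = 0.2484
  Item 2: 0.47 * 0.53 = 0.2491
  Item 3: 0.51 * 0.49 = 0.2499
  Item 4: 0.38 * 0.62 = 0.2356
  Item 5: 0.47 * 0.53 = 0.2491
  Item 6: 0.2 * 0.8 = 0.16
  Item 7: 0.6 * 0.4 = 0.24
  Item 8: 0.54 * 0.46 = 0.2484
Sum(p_i * q_i) = 0.2484 + 0.2491 + 0.2499 + 0.2356 + 0.2491 + 0.16 + 0.24 + 0.2484 = 1.8805
KR-20 = (k/(k-1)) * (1 - Sum(p_i*q_i) / Var_total)
= (8/7) * (1 - 1.8805/2.83)
= 1.1429 * 0.3355
KR-20 = 0.3834

0.3834


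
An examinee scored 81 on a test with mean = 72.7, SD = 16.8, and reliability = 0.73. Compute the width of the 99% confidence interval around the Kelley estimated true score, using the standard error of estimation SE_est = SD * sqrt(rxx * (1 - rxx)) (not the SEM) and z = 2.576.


True score estimate = 0.73*81 + 0.27*72.7 = 78.759
SE_est = SD * sqrt(rxx * (1 - rxx)) = 16.8 * sqrt(0.73 * 0.27) = 16.8 * sqrt(0.1971) = 7.458519
CI = T_est +/- z * SE_est, so width = 2 * z * SE_est = 2 * 2.576 * 7.458519
Width = 38.4263

38.4263


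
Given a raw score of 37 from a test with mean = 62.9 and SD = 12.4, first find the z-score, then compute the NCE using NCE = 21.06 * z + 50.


z = (X - mean) / SD = (37 - 62.9) / 12.4
z = -25.9 / 12.4
z = -2.0887
NCE = NCE = 21.06z + 50
Carry z at full precision (z = -25.9 / 12.4) into the conversion:
NCE = 21.06 * (-25.9 / 12.4) + 50 = -545.454 / 12.4 + 50
NCE = -43.9882 + 50
NCE = 6.0118

6.0118


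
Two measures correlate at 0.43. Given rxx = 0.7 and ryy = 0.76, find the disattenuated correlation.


r_corrected = rxy / sqrt(rxx * ryy)
= 0.43 / sqrt(0.7 * 0.76)
= 0.43 / sqrt(0.532)
= 0.43 / 0.729383
r_corrected = 0.5895

0.5895


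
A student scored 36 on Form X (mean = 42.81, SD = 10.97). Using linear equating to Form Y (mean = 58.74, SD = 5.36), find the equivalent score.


slope = SD_Y / SD_X = 5.36 / 10.97 ~ 0.4886
intercept = mean_Y - slope * mean_X = 58.74 - (5.36 / 10.97) * 42.81 ~ 37.8228
Y = slope * X + intercept. To avoid rounding drift from the rounded slope/intercept, evaluate the equivalent form Y = mean_Y + SD_Y * (X - mean_X) / SD_X at full precision:
Y = 58.74 + 5.36 * (36 - 42.81) / 10.97
Y = 58.74 - 5.36 * 6.81 / 10.97
Y = 58.74 - 36.5016 / 10.97
Y = 58.74 - 3.3274
Y = 55.4126

55.4126


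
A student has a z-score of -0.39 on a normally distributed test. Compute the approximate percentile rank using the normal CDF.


CDF(z) = 0.5 * (1 + erf(z/sqrt(2)))
erf(-0.2758) = -0.3035
CDF = 0.3483
Percentile rank = 0.3483 * 100 = 34.83

34.83


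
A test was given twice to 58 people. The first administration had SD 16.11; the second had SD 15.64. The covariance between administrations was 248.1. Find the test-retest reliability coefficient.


r = cov(X,Y) / (SD_X * SD_Y)
r = 248.1 / (16.11 * 15.64)
r = 248.1 / 251.9604
r = 0.9847

0.9847


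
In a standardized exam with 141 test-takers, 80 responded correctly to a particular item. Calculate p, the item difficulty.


Item difficulty p = number correct / total examinees
p = 80 / 141
p = 0.5674

0.5674


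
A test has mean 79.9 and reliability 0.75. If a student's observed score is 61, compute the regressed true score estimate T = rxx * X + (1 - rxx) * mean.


T_est = rxx * X + (1 - rxx) * mean
T_est = 0.75 * 61 + 0.25 * 79.9
T_est = 45.75 + 19.975
T_est = 65.725

65.725


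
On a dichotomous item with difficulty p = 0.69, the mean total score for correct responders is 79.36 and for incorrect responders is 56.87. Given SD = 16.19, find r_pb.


q = 1 - p = 0.31
rpb = ((M1 - M0) / SD) * sqrt(p * q)
rpb = ((79.36 - 56.87) / 16.19) * sqrt(0.69 * 0.31)
rpb = 0.6425

0.6425


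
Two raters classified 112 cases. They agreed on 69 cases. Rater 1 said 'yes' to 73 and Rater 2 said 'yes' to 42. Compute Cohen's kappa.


P_o = 69/112 = 0.616071
P_e = (73*42 + 39*70) / 12544 = 0.462054
kappa = (P_o - P_e) / (1 - P_e)
kappa = (0.616071 - 0.462054) / (1 - 0.462054)
kappa = 0.2863

0.2863


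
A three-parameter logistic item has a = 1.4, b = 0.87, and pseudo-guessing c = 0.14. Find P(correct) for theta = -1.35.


logit = 1.4*(-1.35 - 0.87) = -3.108
P* = 1/(1 + exp(--3.108)) = 0.0428
P = 0.14 + (1 - 0.14) * 0.0428
P = 0.1768

0.1768


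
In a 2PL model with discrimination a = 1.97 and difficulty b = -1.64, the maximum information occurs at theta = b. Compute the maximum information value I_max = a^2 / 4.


For 2PL, max info at theta = b = -1.64
I_max = a^2 / 4 = 1.97^2 / 4
= 3.8809 / 4
I_max = 0.9702

0.9702


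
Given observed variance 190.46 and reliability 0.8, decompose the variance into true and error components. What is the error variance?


var_true = rxx * var_obs = 0.8 * 190.46 = 152.368
var_error = var_obs - var_true
var_error = 190.46 - 152.368
var_error = 38.092

38.092


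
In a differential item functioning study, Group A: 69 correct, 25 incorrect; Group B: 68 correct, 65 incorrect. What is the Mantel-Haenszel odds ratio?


Odds_A = 69/25 = 2.76
Odds_B = 68/65 = 1.0462
OR = Odds_A / Odds_B = 2.76 / 1.0462
Exactly, OR = (69 * 65) / (25 * 68) = 4485 / 1700
OR = 2.6382

2.6382


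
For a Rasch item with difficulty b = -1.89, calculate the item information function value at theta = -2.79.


P = 1/(1+exp(-(-2.79--1.89))) = 0.2891
I = P*(1-P) = 0.2891 * 0.7109
I = 0.2055

0.2055


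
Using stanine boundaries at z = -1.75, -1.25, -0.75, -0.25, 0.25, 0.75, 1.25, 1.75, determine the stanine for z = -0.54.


Stanine boundaries: [-1.75, -1.25, -0.75, -0.25, 0.25, 0.75, 1.25, 1.75]
z = -0.54
Check each boundary:
  z >= -1.75 -> could be stanine 2
  z >= -1.25 -> could be stanine 3
  z >= -0.75 -> could be stanine 4
  z < -0.25
  z < 0.25
  z < 0.75
  z < 1.25
  z < 1.75
Highest qualifying boundary gives stanine = 4

4


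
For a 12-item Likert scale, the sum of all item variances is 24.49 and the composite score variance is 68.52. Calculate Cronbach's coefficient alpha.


alpha = (k/(k-1)) * (1 - sum(si^2)/s_total^2)
= (12/11) * (1 - 24.49/68.52)
alpha = 0.701

0.701


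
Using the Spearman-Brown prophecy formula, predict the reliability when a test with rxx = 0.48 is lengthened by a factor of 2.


r_new = (n * rxx) / (1 + (n-1) * rxx)
r_new = (2 * 0.48) / (1 + 1 * 0.48)
r_new = 0.96 / 1.48
r_new = 0.6486

0.6486


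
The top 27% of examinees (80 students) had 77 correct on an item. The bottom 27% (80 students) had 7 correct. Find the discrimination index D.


p_upper = 77/80 = 0.9625
p_lower = 7/80 = 0.0875
D = 0.9625 - 0.0875 = 0.875

0.875


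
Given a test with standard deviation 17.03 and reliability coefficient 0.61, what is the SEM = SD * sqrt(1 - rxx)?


SEM = SD * sqrt(1 - rxx)
SEM = 17.03 * sqrt(1 - 0.61)
SEM = 17.03 * sqrt(0.39) = 17.03 * 0.6245
SEM = 10.6352

10.6352


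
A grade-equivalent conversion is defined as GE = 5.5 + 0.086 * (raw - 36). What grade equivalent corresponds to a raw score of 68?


raw - median = 68 - 36 = 32
slope * diff = 0.086 * 32 = 2.752
GE = 5.5 + 2.752
GE = 8.252

8.252


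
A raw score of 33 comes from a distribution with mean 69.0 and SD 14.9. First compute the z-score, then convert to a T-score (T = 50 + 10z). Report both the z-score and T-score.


z = (X - mean) / SD = (33 - 69.0) / 14.9
z = -36.0 / 14.9
z = -2.4161
T-score = T = 50 + 10z
Carry z at full precision (z = -36.0 / 14.9) into the conversion:
T-score = 50 + 10 * (-36.0 / 14.9) = 50 + -360 / 14.9
T-score = 50 + -24.1611
T-score = 25.8389

25.8389


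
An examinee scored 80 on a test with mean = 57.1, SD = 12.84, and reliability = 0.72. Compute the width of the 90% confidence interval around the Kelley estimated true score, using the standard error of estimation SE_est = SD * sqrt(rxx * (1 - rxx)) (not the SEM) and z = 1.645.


True score estimate = 0.72*80 + 0.28*57.1 = 73.588
SE_est = SD * sqrt(rxx * (1 - rxx)) = 12.84 * sqrt(0.72 * 0.28) = 12.84 * sqrt(0.2016) = 5.765146
CI = T_est +/- z * SE_est, so width = 2 * z * SE_est = 2 * 1.645 * 5.765146
Width = 18.9673

18.9673


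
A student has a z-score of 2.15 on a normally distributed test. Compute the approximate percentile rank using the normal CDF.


CDF(z) = 0.5 * (1 + erf(z/sqrt(2)))
erf(1.5203) = 0.9684
CDF = 0.9842
Percentile rank = 0.9842 * 100 = 98.42

98.42


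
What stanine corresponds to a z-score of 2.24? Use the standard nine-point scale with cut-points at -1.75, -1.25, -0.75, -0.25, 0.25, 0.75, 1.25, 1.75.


Stanine boundaries: [-1.75, -1.25, -0.75, -0.25, 0.25, 0.75, 1.25, 1.75]
z = 2.24
Check each boundary:
  z >= -1.75 -> could be stanine 2
  z >= -1.25 -> could be stanine 3
  z >= -0.75 -> could be stanine 4
  z >= -0.25 -> could be stanine 5
  z >= 0.25 -> could be stanine 6
  z >= 0.75 -> could be stanine 7
  z >= 1.25 -> could be stanine 8
  z >= 1.75 -> could be stanine 9
Highest qualifying boundary gives stanine = 9

9


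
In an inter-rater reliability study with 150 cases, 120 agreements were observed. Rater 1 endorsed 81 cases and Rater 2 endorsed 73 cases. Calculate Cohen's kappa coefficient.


P_o = 120/150 = 0.8
P_e = (81*73 + 69*77) / 22500 = 0.498933
kappa = (P_o - P_e) / (1 - P_e)
kappa = (0.8 - 0.498933) / (1 - 0.498933)
kappa = 0.6009

0.6009


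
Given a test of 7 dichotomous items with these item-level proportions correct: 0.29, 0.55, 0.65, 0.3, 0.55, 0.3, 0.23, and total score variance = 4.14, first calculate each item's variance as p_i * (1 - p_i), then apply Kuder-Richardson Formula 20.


For each item, compute p_i * q_i:
  Item 1: 0.29 * 0.71 = 0.2059
  Item 2: 0.55 * 0.45 = 0.2475
  Item 3: 0.65 * 0.35 = 0.2275
  Item 4: 0.3 * 0.7 = 0.21
  Item 5: 0.55 * 0.45 = 0.2475
  Item 6: 0.3 * 0.7 = 0.21
  Item 7: 0.23 * 0.77 = 0.1771
Sum(p_i * q_i) = 0.2059 + 0.2475 + 0.2275 + 0.21 + 0.2475 + 0.21 + 0.1771 = 1.5255
KR-20 = (k/(k-1)) * (1 - Sum(p_i*q_i) / Var_total)
= (7/6) * (1 - 1.5255/4.14)
= 1.1667 * 0.6315
KR-20 = 0.7368

0.7368


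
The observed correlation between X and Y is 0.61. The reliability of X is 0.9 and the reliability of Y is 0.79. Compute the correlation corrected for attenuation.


r_corrected = rxy / sqrt(rxx * ryy)
= 0.61 / sqrt(0.9 * 0.79)
= 0.61 / sqrt(0.711)
= 0.61 / 0.843208
r_corrected = 0.7234

0.7234


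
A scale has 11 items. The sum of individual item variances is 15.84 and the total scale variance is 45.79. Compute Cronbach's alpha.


alpha = (k/(k-1)) * (1 - sum(si^2)/s_total^2)
= (11/10) * (1 - 15.84/45.79)
alpha = 0.7195

0.7195


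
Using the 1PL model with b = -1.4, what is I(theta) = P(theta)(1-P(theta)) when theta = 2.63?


P = 1/(1+exp(-(2.63--1.4))) = 0.9825
I = P*(1-P) = 0.9825 * 0.0175
I = 0.0172

0.0172


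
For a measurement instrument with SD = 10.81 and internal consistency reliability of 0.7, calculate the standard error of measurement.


SEM = SD * sqrt(1 - rxx)
SEM = 10.81 * sqrt(1 - 0.7)
SEM = 10.81 * sqrt(0.3) = 10.81 * 0.547723
SEM = 5.9209

5.9209


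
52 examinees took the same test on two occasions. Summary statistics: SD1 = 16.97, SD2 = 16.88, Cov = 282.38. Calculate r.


r = cov(X,Y) / (SD_X * SD_Y)
r = 282.38 / (16.97 * 16.88)
r = 282.38 / 286.4536
r = 0.9858

0.9858


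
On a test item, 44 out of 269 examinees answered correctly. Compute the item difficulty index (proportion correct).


Item difficulty p = number correct / total examinees
p = 44 / 269
p = 0.1636

0.1636


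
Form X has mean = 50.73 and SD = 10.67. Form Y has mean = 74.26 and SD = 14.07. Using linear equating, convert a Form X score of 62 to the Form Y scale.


slope = SD_Y / SD_X = 14.07 / 10.67 ~ 1.3187
intercept = mean_Y - slope * mean_X = 74.26 - (14.07 / 10.67) * 50.73 ~ 7.3649
Y = slope * X + intercept. To avoid rounding drift from the rounded slope/intercept, evaluate the equivalent form Y = mean_Y + SD_Y * (X - mean_X) / SD_X at full precision:
Y = 74.26 + 14.07 * (62 - 50.73) / 10.67
Y = 74.26 + 14.07 * 11.27 / 10.67
Y = 74.26 + 158.5689 / 10.67
Y = 74.26 + 14.8612
Y = 89.1212

89.1212


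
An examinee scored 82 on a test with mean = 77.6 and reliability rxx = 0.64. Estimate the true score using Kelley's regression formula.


T_est = rxx * X + (1 - rxx) * mean
T_est = 0.64 * 82 + 0.36 * 77.6
T_est = 52.48 + 27.936
T_est = 80.416

80.416


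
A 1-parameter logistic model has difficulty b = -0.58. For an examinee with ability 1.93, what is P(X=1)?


theta - b = 1.93 - -0.58 = 2.51
exp(-(theta - b)) = exp(-2.51) = 0.0813
P = 1 / (1 + 0.0813)
P = 0.9248

0.9248


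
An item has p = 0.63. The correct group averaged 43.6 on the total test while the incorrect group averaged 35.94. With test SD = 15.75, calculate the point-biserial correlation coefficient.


q = 1 - p = 0.37
rpb = ((M1 - M0) / SD) * sqrt(p * q)
rpb = ((43.6 - 35.94) / 15.75) * sqrt(0.63 * 0.37)
rpb = 0.2348

0.2348


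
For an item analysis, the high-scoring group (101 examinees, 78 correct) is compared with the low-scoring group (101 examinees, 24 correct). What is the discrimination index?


p_upper = 78/101 = 0.7723
p_lower = 24/101 = 0.2376
D = 0.7723 - 0.2376 = 0.5347

0.5347


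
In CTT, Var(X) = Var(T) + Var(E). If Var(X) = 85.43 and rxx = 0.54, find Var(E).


var_true = rxx * var_obs = 0.54 * 85.43 = 46.1322
var_error = var_obs - var_true
var_error = 85.43 - 46.1322
var_error = 39.2978

39.2978


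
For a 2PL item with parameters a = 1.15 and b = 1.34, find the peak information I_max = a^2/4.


For 2PL, max info at theta = b = 1.34
I_max = a^2 / 4 = 1.15^2 / 4
= 1.3225 / 4
I_max = 0.3306

0.3306


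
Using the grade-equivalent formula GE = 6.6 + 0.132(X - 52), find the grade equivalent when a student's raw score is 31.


raw - median = 31 - 52 = -21
slope * diff = 0.132 * -21 = -2.772
GE = 6.6 + -2.772
GE = 3.828

3.828


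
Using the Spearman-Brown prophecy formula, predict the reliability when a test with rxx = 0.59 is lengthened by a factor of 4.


r_new = (n * rxx) / (1 + (n-1) * rxx)
r_new = (4 * 0.59) / (1 + 3 * 0.59)
r_new = 2.36 / 2.77
r_new = 0.852

0.852


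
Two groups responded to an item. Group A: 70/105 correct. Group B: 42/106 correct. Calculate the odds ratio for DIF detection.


Odds_A = 70/35 = 2.0
Odds_B = 42/64 = 0.6562
OR = Odds_A / Odds_B = 2.0 / 0.6562
Exactly, OR = (70 * 64) / (35 * 42) = 4480 / 1470
OR = 3.0476

3.0476


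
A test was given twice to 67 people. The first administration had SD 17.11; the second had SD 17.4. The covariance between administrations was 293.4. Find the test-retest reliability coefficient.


r = cov(X,Y) / (SD_X * SD_Y)
r = 293.4 / (17.11 * 17.4)
r = 293.4 / 297.714
r = 0.9855

0.9855


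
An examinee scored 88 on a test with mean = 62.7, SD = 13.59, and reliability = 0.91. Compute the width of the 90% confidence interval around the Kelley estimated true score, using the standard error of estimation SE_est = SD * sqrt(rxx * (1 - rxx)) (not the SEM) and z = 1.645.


True score estimate = 0.91*88 + 0.09*62.7 = 85.723
SE_est = SD * sqrt(rxx * (1 - rxx)) = 13.59 * sqrt(0.91 * 0.09) = 13.59 * sqrt(0.0819) = 3.88921
CI = T_est +/- z * SE_est, so width = 2 * z * SE_est = 2 * 1.645 * 3.88921
Width = 12.7955

12.7955


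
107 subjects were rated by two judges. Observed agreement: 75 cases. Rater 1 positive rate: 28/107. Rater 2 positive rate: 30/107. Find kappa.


P_o = 75/107 = 0.700935
P_e = (28*30 + 79*77) / 11449 = 0.604682
kappa = (P_o - P_e) / (1 - P_e)
kappa = (0.700935 - 0.604682) / (1 - 0.604682)
kappa = 0.2435

0.2435


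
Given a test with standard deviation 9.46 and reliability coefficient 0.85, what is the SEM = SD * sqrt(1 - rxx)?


SEM = SD * sqrt(1 - rxx)
SEM = 9.46 * sqrt(1 - 0.85)
SEM = 9.46 * sqrt(0.15) = 9.46 * 0.387298
SEM = 3.6638

3.6638


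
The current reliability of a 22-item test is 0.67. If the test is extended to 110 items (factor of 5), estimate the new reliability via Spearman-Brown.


r_new = (n * rxx) / (1 + (n-1) * rxx)
r_new = (5 * 0.67) / (1 + 4 * 0.67)
r_new = 3.35 / 3.68
r_new = 0.9103

0.9103


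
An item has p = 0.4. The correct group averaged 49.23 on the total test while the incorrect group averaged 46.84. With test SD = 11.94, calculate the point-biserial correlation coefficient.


q = 1 - p = 0.6
rpb = ((M1 - M0) / SD) * sqrt(p * q)
rpb = ((49.23 - 46.84) / 11.94) * sqrt(0.4 * 0.6)
rpb = 0.0981

0.0981


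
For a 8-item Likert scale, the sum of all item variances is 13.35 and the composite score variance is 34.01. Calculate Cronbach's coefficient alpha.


alpha = (k/(k-1)) * (1 - sum(si^2)/s_total^2)
= (8/7) * (1 - 13.35/34.01)
alpha = 0.6942

0.6942


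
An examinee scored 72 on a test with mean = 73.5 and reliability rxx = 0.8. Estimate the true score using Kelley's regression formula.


T_est = rxx * X + (1 - rxx) * mean
T_est = 0.8 * 72 + 0.2 * 73.5
T_est = 57.6 + 14.7
T_est = 72.3

72.3


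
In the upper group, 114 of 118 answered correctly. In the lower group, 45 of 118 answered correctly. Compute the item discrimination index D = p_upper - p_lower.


p_upper = 114/118 = 0.9661
p_lower = 45/118 = 0.3814
D = 0.9661 - 0.3814 = 0.5847

0.5847


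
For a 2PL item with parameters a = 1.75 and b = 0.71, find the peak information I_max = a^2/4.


For 2PL, max info at theta = b = 0.71
I_max = a^2 / 4 = 1.75^2 / 4
= 3.0625 / 4
I_max = 0.7656

0.7656


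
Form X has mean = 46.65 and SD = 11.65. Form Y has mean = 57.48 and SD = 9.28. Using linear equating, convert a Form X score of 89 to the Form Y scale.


slope = SD_Y / SD_X = 9.28 / 11.65 ~ 0.7966
intercept = mean_Y - slope * mean_X = 57.48 - (9.28 / 11.65) * 46.65 ~ 20.3202
Y = slope * X + intercept. To avoid rounding drift from the rounded slope/intercept, evaluate the equivalent form Y = mean_Y + SD_Y * (X - mean_X) / SD_X at full precision:
Y = 57.48 + 9.28 * (89 - 46.65) / 11.65
Y = 57.48 + 9.28 * 42.35 / 11.65
Y = 57.48 + 393.008 / 11.65
Y = 57.48 + 33.7346
Y = 91.2146

91.2146


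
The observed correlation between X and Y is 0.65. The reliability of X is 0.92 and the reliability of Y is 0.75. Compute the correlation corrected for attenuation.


r_corrected = rxy / sqrt(rxx * ryy)
= 0.65 / sqrt(0.92 * 0.75)
= 0.65 / sqrt(0.69)
= 0.65 / 0.830662
r_corrected = 0.7825

0.7825


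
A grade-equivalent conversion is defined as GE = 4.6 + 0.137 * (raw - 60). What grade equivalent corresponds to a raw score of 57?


raw - median = 57 - 60 = -3
slope * diff = 0.137 * -3 = -0.411
GE = 4.6 + -0.411
GE = 4.189

4.189


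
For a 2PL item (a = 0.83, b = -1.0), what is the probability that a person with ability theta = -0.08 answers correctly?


a*(theta - b) = 0.83 * (-0.08 - -1.0) = 0.7636
exp(-0.7636) = 0.466
P = 1 / (1 + 0.466)
P = 0.6821

0.6821


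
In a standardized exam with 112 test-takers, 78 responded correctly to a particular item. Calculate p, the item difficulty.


Item difficulty p = number correct / total examinees
p = 78 / 112
p = 0.6964

0.6964


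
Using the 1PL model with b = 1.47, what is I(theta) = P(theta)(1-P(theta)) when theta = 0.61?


P = 1/(1+exp(-(0.61-1.47))) = 0.2973
I = P*(1-P) = 0.2973 * 0.7027
I = 0.2089

0.2089


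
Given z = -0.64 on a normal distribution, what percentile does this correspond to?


CDF(z) = 0.5 * (1 + erf(z/sqrt(2)))
erf(-0.4525) = -0.4778
CDF = 0.2611
Percentile rank = 0.2611 * 100 = 26.11

26.11


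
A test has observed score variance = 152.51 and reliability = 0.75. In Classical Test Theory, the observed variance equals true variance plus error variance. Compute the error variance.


var_true = rxx * var_obs = 0.75 * 152.51 = 114.3825
var_error = var_obs - var_true
var_error = 152.51 - 114.3825
var_error = 38.1275

38.1275


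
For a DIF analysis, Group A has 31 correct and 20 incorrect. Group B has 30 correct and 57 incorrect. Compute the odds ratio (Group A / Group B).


Odds_A = 31/20 = 1.55
Odds_B = 30/57 = 0.5263
OR = Odds_A / Odds_B = 1.55 / 0.5263
Exactly, OR = (31 * 57) / (20 * 30) = 1767 / 600
OR = 2.945

2.945


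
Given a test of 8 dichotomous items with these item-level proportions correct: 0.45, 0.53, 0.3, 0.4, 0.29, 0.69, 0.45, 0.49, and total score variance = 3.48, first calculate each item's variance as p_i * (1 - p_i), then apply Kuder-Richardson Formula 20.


For each item, compute p_i * q_i:
  Item 1: 0.45 * 0.55 = 0.2475
  Item 2: 0.53 * 0.47 = 0.2491
  Item 3: 0.3 * 0.7 = 0.21
  Item 4: 0.4 * 0.6 = 0.24
  Item 5: 0.29 * 0.71 = 0.2059
  Item 6: 0.69 * 0.31 = 0.2139
  Item 7: 0.45 * 0.55 = 0.2475
  Item 8: 0.49 * 0.51 = 0.2499
Sum(p_i * q_i) = 0.2475 + 0.2491 + 0.21 + 0.24 + 0.2059 + 0.2139 + 0.2475 + 0.2499 = 1.8638
KR-20 = (k/(k-1)) * (1 - Sum(p_i*q_i) / Var_total)
= (8/7) * (1 - 1.8638/3.48)
= 1.1429 * 0.4644
KR-20 = 0.5308

0.5308


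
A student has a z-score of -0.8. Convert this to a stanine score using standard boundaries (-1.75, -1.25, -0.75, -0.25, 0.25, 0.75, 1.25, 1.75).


Stanine boundaries: [-1.75, -1.25, -0.75, -0.25, 0.25, 0.75, 1.25, 1.75]
z = -0.8
Check each boundary:
  z >= -1.75 -> could be stanine 2
  z >= -1.25 -> could be stanine 3
  z < -0.75
  z < -0.25
  z < 0.25
  z < 0.75
  z < 1.25
  z < 1.75
Highest qualifying boundary gives stanine = 3

3


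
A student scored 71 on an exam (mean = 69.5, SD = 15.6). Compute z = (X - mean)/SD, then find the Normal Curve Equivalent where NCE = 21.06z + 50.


z = (X - mean) / SD = (71 - 69.5) / 15.6
z = 1.5 / 15.6
z = 0.0962
NCE = NCE = 21.06z + 50
Carry z at full precision (z = 1.5 / 15.6) into the conversion:
NCE = 21.06 * (1.5 / 15.6) + 50 = 31.59 / 15.6 + 50
NCE = 2.025 + 50
NCE = 52.025

52.025


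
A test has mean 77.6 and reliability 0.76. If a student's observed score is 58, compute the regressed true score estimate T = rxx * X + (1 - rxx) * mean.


T_est = rxx * X + (1 - rxx) * mean
T_est = 0.76 * 58 + 0.24 * 77.6
T_est = 44.08 + 18.624
T_est = 62.704

62.704


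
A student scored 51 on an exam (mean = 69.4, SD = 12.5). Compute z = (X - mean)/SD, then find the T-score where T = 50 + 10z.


z = (X - mean) / SD = (51 - 69.4) / 12.5
z = -18.4 / 12.5
z = -1.472
T-score = T = 50 + 10z
Carry z at full precision (z = -18.4 / 12.5) into the conversion:
T-score = 50 + 10 * (-18.4 / 12.5) = 50 + -184 / 12.5
T-score = 50 + -14.72
T-score = 35.28

35.28


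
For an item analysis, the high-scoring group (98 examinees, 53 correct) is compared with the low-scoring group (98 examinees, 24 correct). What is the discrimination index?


p_upper = 53/98 = 0.5408
p_lower = 24/98 = 0.2449
D = 0.5408 - 0.2449 = 0.2959

0.2959


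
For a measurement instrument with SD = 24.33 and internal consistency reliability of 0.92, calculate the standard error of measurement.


SEM = SD * sqrt(1 - rxx)
SEM = 24.33 * sqrt(1 - 0.92)
SEM = 24.33 * sqrt(0.08) = 24.33 * 0.282843
SEM = 6.8816

6.8816


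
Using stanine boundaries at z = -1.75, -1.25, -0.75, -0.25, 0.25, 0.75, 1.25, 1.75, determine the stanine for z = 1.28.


Stanine boundaries: [-1.75, -1.25, -0.75, -0.25, 0.25, 0.75, 1.25, 1.75]
z = 1.28
Check each boundary:
  z >= -1.75 -> could be stanine 2
  z >= -1.25 -> could be stanine 3
  z >= -0.75 -> could be stanine 4
  z >= -0.25 -> could be stanine 5
  z >= 0.25 -> could be stanine 6
  z >= 0.75 -> could be stanine 7
  z >= 1.25 -> could be stanine 8
  z < 1.75
Highest qualifying boundary gives stanine = 8

8


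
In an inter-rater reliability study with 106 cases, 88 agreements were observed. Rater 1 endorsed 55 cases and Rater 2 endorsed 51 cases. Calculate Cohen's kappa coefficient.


P_o = 88/106 = 0.830189
P_e = (55*51 + 51*55) / 11236 = 0.499288
kappa = (P_o - P_e) / (1 - P_e)
kappa = (0.830189 - 0.499288) / (1 - 0.499288)
kappa = 0.6609

0.6609


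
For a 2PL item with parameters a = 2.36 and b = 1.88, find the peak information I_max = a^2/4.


For 2PL, max info at theta = b = 1.88
I_max = a^2 / 4 = 2.36^2 / 4
= 5.5696 / 4
I_max = 1.3924

1.3924


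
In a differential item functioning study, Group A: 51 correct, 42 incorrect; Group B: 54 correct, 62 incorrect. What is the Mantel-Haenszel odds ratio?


Odds_A = 51/42 = 1.2143
Odds_B = 54/62 = 0.871
OR = Odds_A / Odds_B = 1.2143 / 0.871
Exactly, OR = (51 * 62) / (42 * 54) = 3162 / 2268
OR = 1.3942

1.3942


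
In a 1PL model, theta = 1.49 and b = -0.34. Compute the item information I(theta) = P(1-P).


P = 1/(1+exp(-(1.49--0.34))) = 0.8618
I = P*(1-P) = 0.8618 * 0.1382
I = 0.1191

0.1191


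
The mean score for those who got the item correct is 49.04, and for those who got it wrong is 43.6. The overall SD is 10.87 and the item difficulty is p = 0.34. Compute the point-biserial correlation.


q = 1 - p = 0.66
rpb = ((M1 - M0) / SD) * sqrt(p * q)
rpb = ((49.04 - 43.6) / 10.87) * sqrt(0.34 * 0.66)
rpb = 0.2371

0.2371


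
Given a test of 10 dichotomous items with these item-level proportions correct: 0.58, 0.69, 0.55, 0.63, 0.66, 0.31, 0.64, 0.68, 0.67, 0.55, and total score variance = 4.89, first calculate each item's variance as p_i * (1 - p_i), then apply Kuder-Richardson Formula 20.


For each item, compute p_i * q_i:
  Item 1: 0.58 * 0.42 = 0.2436
  Item 2: 0.69 * 0.31 = 0.2139
  Item 3: 0.55 * 0.45 = 0.2475
  Item 4: 0.63 * 0.37 = 0.2331
  Item 5: 0.66 * 0.34 = 0.2244
  Item 6: 0.31 * 0.69 = 0.2139
  Item 7: 0.64 * 0.36 = 0.2304
  Item 8: 0.68 * 0.32 = 0.2176
  Item 9: 0.67 * 0.33 = 0.2211
  Item 10: 0.55 * 0.45 = 0.2475
Sum(p_i * q_i) = 0.2436 + 0.2139 + 0.2475 + 0.2331 + 0.2244 + 0.2139 + 0.2304 + 0.2176 + 0.2211 + 0.2475 = 2.293
KR-20 = (k/(k-1)) * (1 - Sum(p_i*q_i) / Var_total)
= (10/9) * (1 - 2.293/4.89)
= 1.1111 * 0.5311
KR-20 = 0.5901

0.5901


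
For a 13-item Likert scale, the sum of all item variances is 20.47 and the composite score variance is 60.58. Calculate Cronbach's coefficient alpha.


alpha = (k/(k-1)) * (1 - sum(si^2)/s_total^2)
= (13/12) * (1 - 20.47/60.58)
alpha = 0.7173

0.7173


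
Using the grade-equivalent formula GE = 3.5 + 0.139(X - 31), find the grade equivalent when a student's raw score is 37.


raw - median = 37 - 31 = 6
slope * diff = 0.139 * 6 = 0.834
GE = 3.5 + 0.834
GE = 4.334

4.334


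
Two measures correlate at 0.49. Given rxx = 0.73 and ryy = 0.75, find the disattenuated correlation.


r_corrected = rxy / sqrt(rxx * ryy)
= 0.49 / sqrt(0.73 * 0.75)
= 0.49 / sqrt(0.5475)
= 0.49 / 0.739932
r_corrected = 0.6622

0.6622


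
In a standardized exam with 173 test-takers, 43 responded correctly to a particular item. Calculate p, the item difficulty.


Item difficulty p = number correct / total examinees
p = 43 / 173
p = 0.2486

0.2486


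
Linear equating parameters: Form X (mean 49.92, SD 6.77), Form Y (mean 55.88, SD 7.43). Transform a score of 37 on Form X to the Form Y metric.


slope = SD_Y / SD_X = 7.43 / 6.77 ~ 1.0975
intercept = mean_Y - slope * mean_X = 55.88 - (7.43 / 6.77) * 49.92 ~ 1.0934
Y = slope * X + intercept. To avoid rounding drift from the rounded slope/intercept, evaluate the equivalent form Y = mean_Y + SD_Y * (X - mean_X) / SD_X at full precision:
Y = 55.88 + 7.43 * (37 - 49.92) / 6.77
Y = 55.88 - 7.43 * 12.92 / 6.77
Y = 55.88 - 95.9956 / 6.77
Y = 55.88 - 14.1796
Y = 41.7004

41.7004


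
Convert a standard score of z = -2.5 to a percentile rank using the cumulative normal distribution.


CDF(z) = 0.5 * (1 + erf(z/sqrt(2)))
erf(-1.7678) = -0.9876
CDF = 0.0062
Percentile rank = 0.0062 * 100 = 0.62

0.62


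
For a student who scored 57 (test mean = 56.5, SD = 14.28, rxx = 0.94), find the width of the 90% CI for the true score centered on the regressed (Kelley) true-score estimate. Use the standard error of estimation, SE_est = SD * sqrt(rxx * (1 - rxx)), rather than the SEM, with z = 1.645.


True score estimate = 0.94*57 + 0.06*56.5 = 56.97
SE_est = SD * sqrt(rxx * (1 - rxx)) = 14.28 * sqrt(0.94 * 0.06) = 14.28 * sqrt(0.0564) = 3.391312
CI = T_est +/- z * SE_est, so width = 2 * z * SE_est = 2 * 1.645 * 3.391312
Width = 11.1574

11.1574


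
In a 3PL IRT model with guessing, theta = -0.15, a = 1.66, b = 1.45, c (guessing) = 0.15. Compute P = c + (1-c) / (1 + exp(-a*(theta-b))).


logit = 1.66*(-0.15 - 1.45) = -2.656
P* = 1/(1 + exp(--2.656)) = 0.0656
P = 0.15 + (1 - 0.15) * 0.0656
P = 0.2058

0.2058


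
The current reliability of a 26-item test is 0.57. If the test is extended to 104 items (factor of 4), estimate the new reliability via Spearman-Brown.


r_new = (n * rxx) / (1 + (n-1) * rxx)
r_new = (4 * 0.57) / (1 + 3 * 0.57)
r_new = 2.28 / 2.71
r_new = 0.8413

0.8413


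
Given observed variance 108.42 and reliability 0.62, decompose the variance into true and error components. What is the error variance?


var_true = rxx * var_obs = 0.62 * 108.42 = 67.2204
var_error = var_obs - var_true
var_error = 108.42 - 67.2204
var_error = 41.1996

41.1996


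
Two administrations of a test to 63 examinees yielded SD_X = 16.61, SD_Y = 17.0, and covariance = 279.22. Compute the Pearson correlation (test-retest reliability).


r = cov(X,Y) / (SD_X * SD_Y)
r = 279.22 / (16.61 * 17.0)
r = 279.22 / 282.37
r = 0.9888

0.9888


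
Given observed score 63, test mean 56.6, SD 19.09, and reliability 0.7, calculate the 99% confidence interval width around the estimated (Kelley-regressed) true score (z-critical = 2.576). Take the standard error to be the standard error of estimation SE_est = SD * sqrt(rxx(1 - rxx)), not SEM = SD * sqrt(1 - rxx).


True score estimate = 0.7*63 + 0.3*56.6 = 61.08
SE_est = SD * sqrt(rxx * (1 - rxx)) = 19.09 * sqrt(0.7 * 0.3) = 19.09 * sqrt(0.21) = 8.748137
CI = T_est +/- z * SE_est, so width = 2 * z * SE_est = 2 * 2.576 * 8.748137
Width = 45.0704

45.0704


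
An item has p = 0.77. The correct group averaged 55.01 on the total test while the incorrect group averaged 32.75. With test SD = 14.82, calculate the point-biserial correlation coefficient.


q = 1 - p = 0.23
rpb = ((M1 - M0) / SD) * sqrt(p * q)
rpb = ((55.01 - 32.75) / 14.82) * sqrt(0.77 * 0.23)
rpb = 0.6321

0.6321


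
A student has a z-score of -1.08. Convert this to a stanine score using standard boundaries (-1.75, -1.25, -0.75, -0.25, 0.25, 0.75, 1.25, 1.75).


Stanine boundaries: [-1.75, -1.25, -0.75, -0.25, 0.25, 0.75, 1.25, 1.75]
z = -1.08
Check each boundary:
  z >= -1.75 -> could be stanine 2
  z >= -1.25 -> could be stanine 3
  z < -0.75
  z < -0.25
  z < 0.25
  z < 0.75
  z < 1.25
  z < 1.75
Highest qualifying boundary gives stanine = 3

3


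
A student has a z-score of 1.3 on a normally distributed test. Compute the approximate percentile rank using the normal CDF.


CDF(z) = 0.5 * (1 + erf(z/sqrt(2)))
erf(0.9192) = 0.8064
CDF = 0.9032
Percentile rank = 0.9032 * 100 = 90.32

90.32


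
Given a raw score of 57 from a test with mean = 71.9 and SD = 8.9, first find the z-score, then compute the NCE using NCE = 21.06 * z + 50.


z = (X - mean) / SD = (57 - 71.9) / 8.9
z = -14.9 / 8.9
z = -1.6742
NCE = NCE = 21.06z + 50
Carry z at full precision (z = -14.9 / 8.9) into the conversion:
NCE = 21.06 * (-14.9 / 8.9) + 50 = -313.794 / 8.9 + 50
NCE = -35.2578 + 50
NCE = 14.7422

14.7422


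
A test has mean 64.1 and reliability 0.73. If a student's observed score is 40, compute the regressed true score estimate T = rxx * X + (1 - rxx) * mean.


T_est = rxx * X + (1 - rxx) * mean
T_est = 0.73 * 40 + 0.27 * 64.1
T_est = 29.2 + 17.307
T_est = 46.507

46.507


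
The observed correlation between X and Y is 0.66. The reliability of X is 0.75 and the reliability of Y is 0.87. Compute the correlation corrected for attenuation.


r_corrected = rxy / sqrt(rxx * ryy)
= 0.66 / sqrt(0.75 * 0.87)
= 0.66 / sqrt(0.6525)
= 0.66 / 0.807775
r_corrected = 0.8171

0.8171


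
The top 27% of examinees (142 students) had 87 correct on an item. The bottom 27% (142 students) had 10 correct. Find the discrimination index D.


p_upper = 87/142 = 0.6127
p_lower = 10/142 = 0.0704
D = 0.6127 - 0.0704 = 0.5423

0.5423


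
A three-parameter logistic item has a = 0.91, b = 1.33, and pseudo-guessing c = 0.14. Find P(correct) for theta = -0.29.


logit = 0.91*(-0.29 - 1.33) = -1.4742
P* = 1/(1 + exp(--1.4742)) = 0.1863
P = 0.14 + (1 - 0.14) * 0.1863
P = 0.3002

0.3002


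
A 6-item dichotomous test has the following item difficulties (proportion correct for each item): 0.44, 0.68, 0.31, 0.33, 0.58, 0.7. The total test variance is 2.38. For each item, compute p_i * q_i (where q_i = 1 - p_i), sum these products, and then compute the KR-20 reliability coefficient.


For each item, compute p_i * q_i:
  Item 1: 0.44 * 0.56 = 0.2464
  Item 2: 0.68 * 0.32 = 0.2176
  Item 3: 0.31 * 0.69 = 0.2139
  Item 4: 0.33 * 0.67 = 0.2211
  Item 5: 0.58 * 0.42 = 0.2436
  Item 6: 0.7 * 0.3 = 0.21
Sum(p_i * q_i) = 0.2464 + 0.2176 + 0.2139 + 0.2211 + 0.2436 + 0.21 = 1.3526
KR-20 = (k/(k-1)) * (1 - Sum(p_i*q_i) / Var_total)
= (6/5) * (1 - 1.3526/2.38)
= 1.2 * 0.4317
KR-20 = 0.518

0.518


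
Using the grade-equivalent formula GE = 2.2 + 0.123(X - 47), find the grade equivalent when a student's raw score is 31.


raw - median = 31 - 47 = -16
slope * diff = 0.123 * -16 = -1.968
GE = 2.2 + -1.968
GE = 0.232

0.232


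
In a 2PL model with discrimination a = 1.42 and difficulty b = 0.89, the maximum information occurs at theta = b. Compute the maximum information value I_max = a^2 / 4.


For 2PL, max info at theta = b = 0.89
I_max = a^2 / 4 = 1.42^2 / 4
= 2.0164 / 4
I_max = 0.5041

0.5041


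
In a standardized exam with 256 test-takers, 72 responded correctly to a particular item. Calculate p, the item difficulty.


Item difficulty p = number correct / total examinees
p = 72 / 256
p = 0.2812

0.2812
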